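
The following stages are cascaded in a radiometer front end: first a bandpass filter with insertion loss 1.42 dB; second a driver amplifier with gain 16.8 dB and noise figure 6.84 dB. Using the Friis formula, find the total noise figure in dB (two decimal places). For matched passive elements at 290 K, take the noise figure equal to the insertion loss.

8.26 dB

Convert to linear (a loss of L dB is a gain of −L dB): F_i = 10^(NF_i/10), G_i = 10^(G_i,dB/10)
  Stage 1: F_1 = 10^(1.42/10) = 1.387, G_1 = 10^(−1.42/10) = 0.7211
  Stage 2: F_2 = 10^(6.84/10) = 4.831, G_2 = 10^(16.8/10) = 47.86
Friis cascade:
  F = 1.387 + (4.831 − 1)/0.7211 = 6.699
NF = 10 log₁₀(6.699) = 8.26 dB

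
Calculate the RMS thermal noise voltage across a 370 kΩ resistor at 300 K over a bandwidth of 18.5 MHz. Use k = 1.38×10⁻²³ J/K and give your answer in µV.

V_n = √(4kTRB)
4kTRB = 4 × 1.38×10⁻²³ × 300 × 3.70×10⁵ × 1.85×10⁷ = 1.13×10⁻⁷ V²
V_n = √(1.13×10⁻⁷) = 3.37×10⁻⁴ V = 337 µV

337 µV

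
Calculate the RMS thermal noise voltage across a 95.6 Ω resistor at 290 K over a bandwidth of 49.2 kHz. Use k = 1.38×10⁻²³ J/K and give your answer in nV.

V_n = √(4kTRB)
4kTRB = 4 × 1.38×10⁻²³ × 290 × 9.56×10¹ × 4.92×10⁴ = 7.53×10⁻¹⁴ V²
V_n = √(7.53×10⁻¹⁴) = 2.74×10⁻⁷ V = 274 nV

274 nV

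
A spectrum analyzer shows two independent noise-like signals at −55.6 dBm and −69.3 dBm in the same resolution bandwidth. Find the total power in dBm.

Convert to linear, add, convert back:
P₁ = 2.75×10⁻⁹ W, P₂ = 1.17×10⁻¹⁰ W
P_tot = 2.87×10⁻⁹ W → 10 log₁₀(P_tot / 10⁻³) = −55.4 dBm

−55.4 dBm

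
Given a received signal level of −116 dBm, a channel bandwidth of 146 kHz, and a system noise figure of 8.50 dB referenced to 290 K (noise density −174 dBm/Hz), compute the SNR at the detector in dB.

−2.1 dB

Noise floor: N = −174 + 10 log₁₀(B) + NF
10 log₁₀(1.46×10⁵) = 51.64 dB
N = −174 + 51.64 + 8.50 = −113.86 dBm
SNR = P_sig − N = −116 − (−113.86) = −2.14 dB → −2.1 dB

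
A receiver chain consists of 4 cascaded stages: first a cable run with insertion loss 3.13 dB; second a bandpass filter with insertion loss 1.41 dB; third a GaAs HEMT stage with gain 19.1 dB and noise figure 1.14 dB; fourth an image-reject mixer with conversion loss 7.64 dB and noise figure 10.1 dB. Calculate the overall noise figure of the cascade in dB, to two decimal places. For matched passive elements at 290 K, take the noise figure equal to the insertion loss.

Convert to linear (a loss of L dB is a gain of −L dB): F_i = 10^(NF_i/10), G_i = 10^(G_i,dB/10)
  Stage 1: F_1 = 10^(3.13/10) = 2.056, G_1 = 10^(−3.13/10) = 0.4864
  Stage 2: F_2 = 10^(1.41/10) = 1.384, G_2 = 10^(−1.41/10) = 0.7228
  Stage 3: F_3 = 10^(1.14/10) = 1.300, G_3 = 10^(19.1/10) = 81.28
  Stage 4: F_4 = 10^(10.1/10) = 10.23, G_4 = 10^(−7.64/10) = 0.1722
Friis cascade:
  F = 2.056 + (1.384 − 1)/0.4864 + (1.300 − 1)/0.3516 + (10.23 − 1)/28.58 = 4.021
NF = 10 log₁₀(4.021) = 6.04 dB

6.04 dB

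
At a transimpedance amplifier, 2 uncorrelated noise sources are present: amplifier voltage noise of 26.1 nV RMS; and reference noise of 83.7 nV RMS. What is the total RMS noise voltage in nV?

87.7 nV

Uncorrelated sources add in power (mean-square): V_tot = √(ΣV_i²)
V_tot = √[(2.61×10⁻⁸)² + (8.37×10⁻⁸)²] = 8.77×10⁻⁸ V = 87.7 nV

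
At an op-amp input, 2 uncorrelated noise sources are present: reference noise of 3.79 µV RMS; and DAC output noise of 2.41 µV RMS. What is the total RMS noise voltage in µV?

Uncorrelated sources add in power (mean-square): V_tot = √(ΣV_i²)
V_tot = √[(3.79×10⁻⁶)² + (2.41×10⁻⁶)²] = 4.49×10⁻⁶ V = 4.49 µV

4.49 µV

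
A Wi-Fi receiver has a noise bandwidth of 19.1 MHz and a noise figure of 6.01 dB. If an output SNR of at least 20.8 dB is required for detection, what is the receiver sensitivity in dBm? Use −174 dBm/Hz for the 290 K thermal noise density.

Sensitivity = −174 + 10 log₁₀(B) + NF + SNR_min
= −174 + 72.81 + 6.01 + 20.8
= −74.38 dBm → −74.4 dBm

−74.4 dBm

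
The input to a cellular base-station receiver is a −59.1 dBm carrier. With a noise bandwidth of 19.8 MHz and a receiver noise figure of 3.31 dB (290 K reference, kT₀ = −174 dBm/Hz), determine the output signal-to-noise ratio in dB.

Noise floor: N = −174 + 10 log₁₀(B) + NF
10 log₁₀(1.98×10⁷) = 72.97 dB
N = −174 + 72.97 + 3.31 = −97.72 dBm
SNR = P_sig − N = −59.1 − (−97.72) = 38.62 dB → 38.6 dB

38.6 dB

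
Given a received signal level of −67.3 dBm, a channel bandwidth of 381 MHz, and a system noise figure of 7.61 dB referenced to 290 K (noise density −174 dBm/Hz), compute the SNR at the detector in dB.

Noise floor: N = −174 + 10 log₁₀(B) + NF
10 log₁₀(3.81×10⁸) = 85.81 dB
N = −174 + 85.81 + 7.61 = −80.58 dBm
SNR = P_sig − N = −67.3 − (−80.58) = 13.28 dB → 13.3 dB

13.3 dB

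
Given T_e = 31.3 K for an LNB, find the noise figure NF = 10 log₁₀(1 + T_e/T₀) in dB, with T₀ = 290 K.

0.445 dB

F = 1 + T_e/T₀ = 1 + 31.3/290 = 1.10793
NF = 10 log₁₀(1.10793) = 0.445 dB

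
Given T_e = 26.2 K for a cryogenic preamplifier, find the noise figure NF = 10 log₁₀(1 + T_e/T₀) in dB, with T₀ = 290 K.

F = 1 + T_e/T₀ = 1 + 26.2/290 = 1.09034
NF = 10 log₁₀(1.09034) = 0.376 dB

0.376 dB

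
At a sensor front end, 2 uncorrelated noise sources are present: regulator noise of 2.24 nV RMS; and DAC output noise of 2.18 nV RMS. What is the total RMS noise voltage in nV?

Uncorrelated sources add in power (mean-square): V_tot = √(ΣV_i²)
V_tot = √[(2.24×10⁻⁹)² + (2.18×10⁻⁹)²] = 3.13×10⁻⁹ V = 3.13 nV

3.13 nV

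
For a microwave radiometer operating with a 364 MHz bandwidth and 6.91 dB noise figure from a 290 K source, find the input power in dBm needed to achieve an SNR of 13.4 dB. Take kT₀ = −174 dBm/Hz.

Sensitivity = −174 + 10 log₁₀(B) + NF + SNR_min
= −174 + 85.61 + 6.91 + 13.4
= −68.08 dBm → −68.1 dBm

−68.1 dBm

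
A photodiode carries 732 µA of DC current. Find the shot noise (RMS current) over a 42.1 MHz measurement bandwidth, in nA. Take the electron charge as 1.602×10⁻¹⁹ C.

I_n = √(2qI·B)
2qI·B = 2 × 1.602×10⁻¹⁹ × 7.32×10⁻⁴ × 4.21×10⁷ = 9.87×10⁻¹⁵ A²
I_n = √(9.87×10⁻¹⁵) = 9.94×10⁻⁸ A = 99.4 nA

99.4 nA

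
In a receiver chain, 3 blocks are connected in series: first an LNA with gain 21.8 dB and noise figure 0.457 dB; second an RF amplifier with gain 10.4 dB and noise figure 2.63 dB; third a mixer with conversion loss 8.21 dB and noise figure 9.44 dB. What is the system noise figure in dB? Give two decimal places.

Convert to linear (a loss of L dB is a gain of −L dB): F_i = 10^(NF_i/10), G_i = 10^(G_i,dB/10)
  Stage 1: F_1 = 10^(0.457/10) = 1.111, G_1 = 10^(21.8/10) = 151.4
  Stage 2: F_2 = 10^(2.63/10) = 1.832, G_2 = 10^(10.4/10) = 10.96
  Stage 3: F_3 = 10^(9.44/10) = 8.790, G_3 = 10^(−8.21/10) = 0.1510
Friis cascade:
  F = 1.111 + (1.832 − 1)/151.4 + (8.790 − 1)/1660 = 1.121
NF = 10 log₁₀(1.121) = 0.50 dB

0.50 dB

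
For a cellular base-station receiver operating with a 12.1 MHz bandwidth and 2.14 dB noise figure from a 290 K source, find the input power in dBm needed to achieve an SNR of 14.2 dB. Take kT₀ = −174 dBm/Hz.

Sensitivity = −174 + 10 log₁₀(B) + NF + SNR_min
= −174 + 70.83 + 2.14 + 14.2
= −86.83 dBm → −86.8 dBm

−86.8 dBm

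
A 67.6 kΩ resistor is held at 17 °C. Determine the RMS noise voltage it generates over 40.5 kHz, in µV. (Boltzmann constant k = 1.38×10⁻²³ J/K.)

6.62 µV

T = 17 °C + 273.15 = 290.15 K
V_n = √(4kTRB)
4kTRB = 4 × 1.38×10⁻²³ × 290.15 × 6.76×10⁴ × 4.05×10⁴ = 4.38×10⁻¹¹ V²
V_n = √(4.38×10⁻¹¹) = 6.62×10⁻⁶ V = 6.62 µV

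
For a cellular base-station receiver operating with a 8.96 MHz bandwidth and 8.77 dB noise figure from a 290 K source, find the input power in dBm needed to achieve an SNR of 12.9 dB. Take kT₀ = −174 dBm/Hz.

−82.8 dBm

Sensitivity = −174 + 10 log₁₀(B) + NF + SNR_min
= −174 + 69.52 + 8.77 + 12.9
= −82.81 dBm → −82.8 dBm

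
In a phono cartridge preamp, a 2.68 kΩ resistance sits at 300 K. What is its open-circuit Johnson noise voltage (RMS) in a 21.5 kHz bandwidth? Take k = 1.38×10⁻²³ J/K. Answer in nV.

V_n = √(4kTRB)
4kTRB = 4 × 1.38×10⁻²³ × 300 × 2.68×10³ × 2.15×10⁴ = 9.54×10⁻¹³ V²
V_n = √(9.54×10⁻¹³) = 9.77×10⁻⁷ V = 977 nV

977 nV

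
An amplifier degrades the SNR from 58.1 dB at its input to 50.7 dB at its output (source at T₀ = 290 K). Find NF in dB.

NF (dB) = SNR_in(dB) − SNR_out(dB) when the source is at T₀
NF = 58.1 − 50.7 = 7.4 dB

7.4 dB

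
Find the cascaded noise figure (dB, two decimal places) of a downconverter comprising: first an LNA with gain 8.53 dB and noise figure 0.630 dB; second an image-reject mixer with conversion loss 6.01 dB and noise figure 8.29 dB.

Convert to linear (a loss of L dB is a gain of −L dB): F_i = 10^(NF_i/10), G_i = 10^(G_i,dB/10)
  Stage 1: F_1 = 10^(0.630/10) = 1.156, G_1 = 10^(8.53/10) = 7.129
  Stage 2: F_2 = 10^(8.29/10) = 6.745, G_2 = 10^(−6.01/10) = 0.2506
Friis cascade:
  F = 1.156 + (6.745 − 1)/7.129 = 1.962
NF = 10 log₁₀(1.962) = 2.93 dB

2.93 dB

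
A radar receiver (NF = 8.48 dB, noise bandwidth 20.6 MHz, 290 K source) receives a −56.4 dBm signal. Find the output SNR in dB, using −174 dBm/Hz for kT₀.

36.0 dB

Noise floor: N = −174 + 10 log₁₀(B) + NF
10 log₁₀(2.06×10⁷) = 73.14 dB
N = −174 + 73.14 + 8.48 = −92.38 dBm
SNR = P_sig − N = −56.4 − (−92.38) = 35.98 dB → 36.0 dB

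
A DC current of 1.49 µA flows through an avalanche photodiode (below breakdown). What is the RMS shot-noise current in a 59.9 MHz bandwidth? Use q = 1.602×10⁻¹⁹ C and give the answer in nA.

I_n = √(2qI·B)
2qI·B = 2 × 1.602×10⁻¹⁹ × 1.49×10⁻⁶ × 5.99×10⁷ = 2.86×10⁻¹⁷ A²
I_n = √(2.86×10⁻¹⁷) = 5.35×10⁻⁹ A = 5.35 nA

5.35 nA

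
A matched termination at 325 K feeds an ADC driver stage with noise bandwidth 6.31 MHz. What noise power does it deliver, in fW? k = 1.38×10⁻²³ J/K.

P_n = kTB = 1.38×10⁻²³ × 325 × 6.31×10⁶ = 2.83×10⁻¹⁴ W = 28.3 fW

28.3 fW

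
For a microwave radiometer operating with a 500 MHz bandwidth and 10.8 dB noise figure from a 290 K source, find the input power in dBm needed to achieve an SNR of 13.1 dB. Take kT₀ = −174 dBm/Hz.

Sensitivity = −174 + 10 log₁₀(B) + NF + SNR_min
= −174 + 86.99 + 10.8 + 13.1
= −63.11 dBm → −63.1 dBm

−63.1 dBm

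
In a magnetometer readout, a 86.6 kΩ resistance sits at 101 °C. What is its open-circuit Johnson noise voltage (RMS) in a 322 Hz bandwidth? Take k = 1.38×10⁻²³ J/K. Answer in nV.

T = 101 °C + 273.15 = 374.15 K
V_n = √(4kTRB)
4kTRB = 4 × 1.38×10⁻²³ × 374.15 × 8.66×10⁴ × 3.22×10² = 5.76×10⁻¹³ V²
V_n = √(5.76×10⁻¹³) = 7.59×10⁻⁷ V = 759 nV

759 nV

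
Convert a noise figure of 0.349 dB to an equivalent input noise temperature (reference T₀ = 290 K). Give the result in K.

F = 10^(0.349/10) = 1.08368
T_e = (F − 1)·T₀ = (1.08368 − 1) × 290 = 24.3 K

24.3 K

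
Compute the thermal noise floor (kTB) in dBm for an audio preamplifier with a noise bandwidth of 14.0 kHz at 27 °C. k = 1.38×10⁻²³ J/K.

T = 27 °C + 273.15 = 300.15 K
P_n = kTB = 1.38×10⁻²³ × 300.15 × 1.40×10⁴ = 5.80×10⁻¹⁷ W
In dBm: 10 log₁₀(5.80×10⁻¹⁷ / 10⁻³) = −132.4 dBm

−132.4 dBm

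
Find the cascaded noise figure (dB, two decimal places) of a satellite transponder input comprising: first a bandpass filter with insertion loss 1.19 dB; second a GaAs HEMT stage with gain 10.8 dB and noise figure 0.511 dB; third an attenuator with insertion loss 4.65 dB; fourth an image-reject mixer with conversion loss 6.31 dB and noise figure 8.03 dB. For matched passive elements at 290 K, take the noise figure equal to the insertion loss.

5.31 dB

Convert to linear (a loss of L dB is a gain of −L dB): F_i = 10^(NF_i/10), G_i = 10^(G_i,dB/10)
  Stage 1: F_1 = 10^(1.19/10) = 1.315, G_1 = 10^(−1.19/10) = 0.7603
  Stage 2: F_2 = 10^(0.511/10) = 1.125, G_2 = 10^(10.8/10) = 12.02
  Stage 3: F_3 = 10^(4.65/10) = 2.917, G_3 = 10^(−4.65/10) = 0.3428
  Stage 4: F_4 = 10^(8.03/10) = 6.353, G_4 = 10^(−6.31/10) = 0.2339
Friis cascade:
  F = 1.315 + (1.125 − 1)/0.7603 + (2.917 − 1)/9.141 + (6.353 − 1)/3.133 = 3.398
NF = 10 log₁₀(3.398) = 5.31 dB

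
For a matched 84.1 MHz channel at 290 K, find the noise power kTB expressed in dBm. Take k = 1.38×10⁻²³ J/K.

−94.7 dBm

P_n = kTB = 1.38×10⁻²³ × 290 × 8.41×10⁷ = 3.37×10⁻¹³ W
In dBm: 10 log₁₀(3.37×10⁻¹³ / 10⁻³) = −94.7 dBm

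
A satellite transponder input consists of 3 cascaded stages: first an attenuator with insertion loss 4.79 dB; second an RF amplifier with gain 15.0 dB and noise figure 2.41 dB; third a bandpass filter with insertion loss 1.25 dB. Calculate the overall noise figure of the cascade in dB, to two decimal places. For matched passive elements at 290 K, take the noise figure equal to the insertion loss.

Convert to linear (a loss of L dB is a gain of −L dB): F_i = 10^(NF_i/10), G_i = 10^(G_i,dB/10)
  Stage 1: F_1 = 10^(4.79/10) = 3.013, G_1 = 10^(−4.79/10) = 0.3319
  Stage 2: F_2 = 10^(2.41/10) = 1.742, G_2 = 10^(15.0/10) = 31.62
  Stage 3: F_3 = 10^(1.25/10) = 1.334, G_3 = 10^(−1.25/10) = 0.7499
Friis cascade:
  F = 3.013 + (1.742 − 1)/0.3319 + (1.334 − 1)/10.50 = 5.280
NF = 10 log₁₀(5.280) = 7.23 dB

7.23 dB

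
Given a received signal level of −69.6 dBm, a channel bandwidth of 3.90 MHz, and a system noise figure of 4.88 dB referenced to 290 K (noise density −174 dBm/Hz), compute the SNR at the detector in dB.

33.6 dB

Noise floor: N = −174 + 10 log₁₀(B) + NF
10 log₁₀(3.90×10⁶) = 65.91 dB
N = −174 + 65.91 + 4.88 = −103.21 dBm
SNR = P_sig − N = −69.6 − (−103.21) = 33.61 dB → 33.6 dB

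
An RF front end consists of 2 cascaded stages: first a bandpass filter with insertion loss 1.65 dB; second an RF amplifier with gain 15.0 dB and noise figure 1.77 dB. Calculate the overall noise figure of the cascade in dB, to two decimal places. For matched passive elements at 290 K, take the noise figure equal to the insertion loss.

Convert to linear (a loss of L dB is a gain of −L dB): F_i = 10^(NF_i/10), G_i = 10^(G_i,dB/10)
  Stage 1: F_1 = 10^(1.65/10) = 1.462, G_1 = 10^(−1.65/10) = 0.6839
  Stage 2: F_2 = 10^(1.77/10) = 1.503, G_2 = 10^(15.0/10) = 31.62
Friis cascade:
  F = 1.462 + (1.503 − 1)/0.6839 = 2.198
NF = 10 log₁₀(2.198) = 3.42 dB

3.42 dB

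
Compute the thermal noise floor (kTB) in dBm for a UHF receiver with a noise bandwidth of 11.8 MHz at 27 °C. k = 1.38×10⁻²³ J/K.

−103.1 dBm

T = 27 °C + 273.15 = 300.15 K
P_n = kTB = 1.38×10⁻²³ × 300.15 × 1.18×10⁷ = 4.89×10⁻¹⁴ W
In dBm: 10 log₁₀(4.89×10⁻¹⁴ / 10⁻³) = −103.1 dBm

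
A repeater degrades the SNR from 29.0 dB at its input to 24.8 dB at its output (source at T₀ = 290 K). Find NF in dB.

NF (dB) = SNR_in(dB) − SNR_out(dB) when the source is at T₀
NF = 29.0 − 24.8 = 4.2 dB

4.2 dB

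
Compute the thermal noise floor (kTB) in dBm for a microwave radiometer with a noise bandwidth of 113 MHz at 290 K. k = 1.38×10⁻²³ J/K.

−93.4 dBm

P_n = kTB = 1.38×10⁻²³ × 290 × 1.13×10⁸ = 4.52×10⁻¹³ W
In dBm: 10 log₁₀(4.52×10⁻¹³ / 10⁻³) = −93.4 dBm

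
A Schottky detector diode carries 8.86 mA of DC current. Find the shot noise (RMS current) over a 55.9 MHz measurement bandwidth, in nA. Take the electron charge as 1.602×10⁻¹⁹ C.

398 nA

I_n = √(2qI·B)
2qI·B = 2 × 1.602×10⁻¹⁹ × 8.86×10⁻³ × 5.59×10⁷ = 1.59×10⁻¹³ A²
I_n = √(1.59×10⁻¹³) = 3.98×10⁻⁷ A = 398 nA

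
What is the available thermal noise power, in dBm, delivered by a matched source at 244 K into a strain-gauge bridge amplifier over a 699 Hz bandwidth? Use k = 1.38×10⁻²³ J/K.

P_n = kTB = 1.38×10⁻²³ × 244 × 6.99×10² = 2.35×10⁻¹⁸ W
In dBm: 10 log₁₀(2.35×10⁻¹⁸ / 10⁻³) = −146.3 dBm

−146.3 dBm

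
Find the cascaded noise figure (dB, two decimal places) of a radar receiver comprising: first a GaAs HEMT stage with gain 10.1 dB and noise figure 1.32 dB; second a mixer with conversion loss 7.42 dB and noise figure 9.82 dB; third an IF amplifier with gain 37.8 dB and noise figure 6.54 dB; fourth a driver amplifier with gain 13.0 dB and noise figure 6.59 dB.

Convert to linear (a loss of L dB is a gain of −L dB): F_i = 10^(NF_i/10), G_i = 10^(G_i,dB/10)
  Stage 1: F_1 = 10^(1.32/10) = 1.355, G_1 = 10^(10.1/10) = 10.23
  Stage 2: F_2 = 10^(9.82/10) = 9.594, G_2 = 10^(−7.42/10) = 0.1811
  Stage 3: F_3 = 10^(6.54/10) = 4.508, G_3 = 10^(37.8/10) = 6026
  Stage 4: F_4 = 10^(6.59/10) = 4.560, G_4 = 10^(13.0/10) = 19.95
Friis cascade:
  F = 1.355 + (9.594 − 1)/10.23 + (4.508 − 1)/1.854 + (4.560 − 1)/1.117×10⁴ = 4.088
NF = 10 log₁₀(4.088) = 6.12 dB

6.12 dB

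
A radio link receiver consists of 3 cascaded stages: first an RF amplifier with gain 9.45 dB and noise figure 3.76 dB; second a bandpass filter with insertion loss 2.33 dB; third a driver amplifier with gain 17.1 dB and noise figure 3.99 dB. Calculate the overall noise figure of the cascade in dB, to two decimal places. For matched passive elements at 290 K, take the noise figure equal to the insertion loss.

4.39 dB

Convert to linear (a loss of L dB is a gain of −L dB): F_i = 10^(NF_i/10), G_i = 10^(G_i,dB/10)
  Stage 1: F_1 = 10^(3.76/10) = 2.377, G_1 = 10^(9.45/10) = 8.810
  Stage 2: F_2 = 10^(2.33/10) = 1.710, G_2 = 10^(−2.33/10) = 0.5848
  Stage 3: F_3 = 10^(3.99/10) = 2.506, G_3 = 10^(17.1/10) = 51.29
Friis cascade:
  F = 2.377 + (1.710 − 1)/8.810 + (2.506 − 1)/5.152 = 2.750
NF = 10 log₁₀(2.750) = 4.39 dB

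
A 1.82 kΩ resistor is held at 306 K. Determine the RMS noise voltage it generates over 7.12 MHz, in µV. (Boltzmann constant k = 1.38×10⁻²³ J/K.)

V_n = √(4kTRB)
4kTRB = 4 × 1.38×10⁻²³ × 306 × 1.82×10³ × 7.12×10⁶ = 2.19×10⁻¹⁰ V²
V_n = √(2.19×10⁻¹⁰) = 1.48×10⁻⁵ V = 14.8 µV

14.8 µV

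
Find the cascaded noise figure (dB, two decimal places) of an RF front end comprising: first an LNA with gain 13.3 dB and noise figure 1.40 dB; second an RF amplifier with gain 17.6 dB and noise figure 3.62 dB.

1.59 dB

Convert to linear (a loss of L dB is a gain of −L dB): F_i = 10^(NF_i/10), G_i = 10^(G_i,dB/10)
  Stage 1: F_1 = 10^(1.40/10) = 1.380, G_1 = 10^(13.3/10) = 21.38
  Stage 2: F_2 = 10^(3.62/10) = 2.301, G_2 = 10^(17.6/10) = 57.54
Friis cascade:
  F = 1.380 + (2.301 − 1)/21.38 = 1.441
NF = 10 log₁₀(1.441) = 1.59 dB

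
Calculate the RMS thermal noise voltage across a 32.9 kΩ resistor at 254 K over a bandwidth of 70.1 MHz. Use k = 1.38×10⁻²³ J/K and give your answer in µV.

180 µV

V_n = √(4kTRB)
4kTRB = 4 × 1.38×10⁻²³ × 254 × 3.29×10⁴ × 7.01×10⁷ = 3.23×10⁻⁸ V²
V_n = √(3.23×10⁻⁸) = 1.80×10⁻⁴ V = 180 µV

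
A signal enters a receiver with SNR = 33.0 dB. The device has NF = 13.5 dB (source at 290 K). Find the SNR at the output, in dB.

By definition F = SNR_in/SNR_out, so in dB: SNR_out = SNR_in − NF
SNR_out = 33.0 − 13.5 = 19.5 dB

19.5 dB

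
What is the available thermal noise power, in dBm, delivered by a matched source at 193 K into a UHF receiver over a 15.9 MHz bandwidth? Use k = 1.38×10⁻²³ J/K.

P_n = kTB = 1.38×10⁻²³ × 193 × 1.59×10⁷ = 4.23×10⁻¹⁴ W
In dBm: 10 log₁₀(4.23×10⁻¹⁴ / 10⁻³) = −103.7 dBm

−103.7 dBm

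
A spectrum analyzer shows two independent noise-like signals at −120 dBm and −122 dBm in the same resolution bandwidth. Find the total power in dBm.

−117.9 dBm

Convert to linear, add, convert back:
P₁ = 1.00×10⁻¹⁵ W, P₂ = 6.31×10⁻¹⁶ W
P_tot = 1.63×10⁻¹⁵ W → 10 log₁₀(P_tot / 10⁻³) = −117.9 dBm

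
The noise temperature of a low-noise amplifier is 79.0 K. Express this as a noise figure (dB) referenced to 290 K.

F = 1 + T_e/T₀ = 1 + 79.0/290 = 1.27241
NF = 10 log₁₀(1.27241) = 1.05 dB

1.05 dB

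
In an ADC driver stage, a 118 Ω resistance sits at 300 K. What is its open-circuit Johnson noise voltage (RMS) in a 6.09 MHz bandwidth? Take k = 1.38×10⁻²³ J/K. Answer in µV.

V_n = √(4kTRB)
4kTRB = 4 × 1.38×10⁻²³ × 300 × 1.18×10² × 6.09×10⁶ = 1.19×10⁻¹¹ V²
V_n = √(1.19×10⁻¹¹) = 3.45×10⁻⁶ V = 3.45 µV

3.45 µV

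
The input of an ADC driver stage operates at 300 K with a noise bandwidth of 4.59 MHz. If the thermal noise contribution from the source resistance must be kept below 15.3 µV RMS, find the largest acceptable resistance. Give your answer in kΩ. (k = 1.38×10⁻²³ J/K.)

Johnson–Nyquist: V_n = √(4kTRB) ⇒ R = V_n² / (4kTB)
4kTB = 4 × 1.38×10⁻²³ × 300 × 4.59×10⁶ = 7.60×10⁻¹⁴
R = (1.53×10⁻⁵)² / 7.60×10⁻¹⁴ = 3.08×10³ Ω = 3.08 kΩ

3.08 kΩ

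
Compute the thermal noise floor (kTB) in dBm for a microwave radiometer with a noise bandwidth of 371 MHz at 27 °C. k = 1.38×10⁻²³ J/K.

−88.1 dBm

T = 27 °C + 273.15 = 300.15 K
P_n = kTB = 1.38×10⁻²³ × 300.15 × 3.71×10⁸ = 1.54×10⁻¹² W
In dBm: 10 log₁₀(1.54×10⁻¹² / 10⁻³) = −88.1 dBm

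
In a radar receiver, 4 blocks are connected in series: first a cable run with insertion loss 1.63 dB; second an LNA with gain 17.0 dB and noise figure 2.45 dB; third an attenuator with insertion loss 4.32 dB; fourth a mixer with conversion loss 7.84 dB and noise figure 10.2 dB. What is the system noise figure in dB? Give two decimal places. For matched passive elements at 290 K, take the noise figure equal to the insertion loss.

5.25 dB

Convert to linear (a loss of L dB is a gain of −L dB): F_i = 10^(NF_i/10), G_i = 10^(G_i,dB/10)
  Stage 1: F_1 = 10^(1.63/10) = 1.455, G_1 = 10^(−1.63/10) = 0.6871
  Stage 2: F_2 = 10^(2.45/10) = 1.758, G_2 = 10^(17.0/10) = 50.12
  Stage 3: F_3 = 10^(4.32/10) = 2.704, G_3 = 10^(−4.32/10) = 0.3698
  Stage 4: F_4 = 10^(10.2/10) = 10.47, G_4 = 10^(−7.84/10) = 0.1644
Friis cascade:
  F = 1.455 + (1.758 − 1)/0.6871 + (2.704 − 1)/34.43 + (10.47 − 1)/12.74 = 3.352
NF = 10 log₁₀(3.352) = 5.25 dB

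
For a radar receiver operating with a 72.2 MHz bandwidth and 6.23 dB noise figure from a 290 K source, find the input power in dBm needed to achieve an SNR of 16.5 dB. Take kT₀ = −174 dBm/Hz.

−72.7 dBm

Sensitivity = −174 + 10 log₁₀(B) + NF + SNR_min
= −174 + 78.59 + 6.23 + 16.5
= −72.68 dBm → −72.7 dBm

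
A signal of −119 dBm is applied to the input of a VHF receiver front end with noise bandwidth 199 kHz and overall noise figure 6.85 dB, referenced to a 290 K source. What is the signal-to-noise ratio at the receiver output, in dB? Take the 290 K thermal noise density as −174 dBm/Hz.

−4.8 dB

Noise floor: N = −174 + 10 log₁₀(B) + NF
10 log₁₀(1.99×10⁵) = 52.99 dB
N = −174 + 52.99 + 6.85 = −114.16 dBm
SNR = P_sig − N = −119 − (−114.16) = −4.84 dB → −4.8 dB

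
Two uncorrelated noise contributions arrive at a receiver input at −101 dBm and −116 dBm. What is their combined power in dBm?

−100.9 dBm

Convert to linear, add, convert back:
P₁ = 7.94×10⁻¹⁴ W, P₂ = 2.51×10⁻¹⁵ W
P_tot = 8.19×10⁻¹⁴ W → 10 log₁₀(P_tot / 10⁻³) = −100.9 dBm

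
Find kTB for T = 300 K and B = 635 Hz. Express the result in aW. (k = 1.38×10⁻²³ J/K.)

2.63 aW

P_n = kTB = 1.38×10⁻²³ × 300 × 6.35×10² = 2.63×10⁻¹⁸ W = 2.63 aW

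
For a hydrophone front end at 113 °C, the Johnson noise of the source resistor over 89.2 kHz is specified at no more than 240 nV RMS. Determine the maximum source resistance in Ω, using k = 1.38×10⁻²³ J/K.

30.3 Ω

T = 113 °C + 273.15 = 386.15 K
Johnson–Nyquist: V_n = √(4kTRB) ⇒ R = V_n² / (4kTB)
4kTB = 4 × 1.38×10⁻²³ × 386.15 × 8.92×10⁴ = 1.90×10⁻¹⁵
R = (2.40×10⁻⁷)² / 1.90×10⁻¹⁵ = 3.03×10¹ Ω = 30.3 Ω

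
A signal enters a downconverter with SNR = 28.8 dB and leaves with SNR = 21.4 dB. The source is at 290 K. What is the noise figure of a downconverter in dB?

NF (dB) = SNR_in(dB) − SNR_out(dB) when the source is at T₀
NF = 28.8 − 21.4 = 7.4 dB

7.4 dB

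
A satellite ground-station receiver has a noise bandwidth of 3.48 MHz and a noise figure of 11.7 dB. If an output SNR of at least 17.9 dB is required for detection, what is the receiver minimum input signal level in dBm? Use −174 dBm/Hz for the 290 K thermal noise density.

Sensitivity = −174 + 10 log₁₀(B) + NF + SNR_min
= −174 + 65.42 + 11.7 + 17.9
= −78.98 dBm → −79.0 dBm

−79.0 dBm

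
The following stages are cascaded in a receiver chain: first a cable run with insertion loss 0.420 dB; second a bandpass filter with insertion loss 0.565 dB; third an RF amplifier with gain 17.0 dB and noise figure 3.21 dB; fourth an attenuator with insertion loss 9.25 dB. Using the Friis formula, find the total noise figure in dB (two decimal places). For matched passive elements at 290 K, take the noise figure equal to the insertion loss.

Convert to linear (a loss of L dB is a gain of −L dB): F_i = 10^(NF_i/10), G_i = 10^(G_i,dB/10)
  Stage 1: F_1 = 10^(0.420/10) = 1.102, G_1 = 10^(−0.420/10) = 0.9078
  Stage 2: F_2 = 10^(0.565/10) = 1.139, G_2 = 10^(−0.565/10) = 0.8780
  Stage 3: F_3 = 10^(3.21/10) = 2.094, G_3 = 10^(17.0/10) = 50.12
  Stage 4: F_4 = 10^(9.25/10) = 8.414, G_4 = 10^(−9.25/10) = 0.1189
Friis cascade:
  F = 1.102 + (1.139 − 1)/0.9078 + (2.094 − 1)/0.7971 + (8.414 − 1)/39.95 = 2.813
NF = 10 log₁₀(2.813) = 4.49 dB

4.49 dB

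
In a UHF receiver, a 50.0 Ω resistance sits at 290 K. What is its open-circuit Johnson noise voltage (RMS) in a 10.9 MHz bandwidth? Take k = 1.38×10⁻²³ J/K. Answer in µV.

2.95 µV

V_n = √(4kTRB)
4kTRB = 4 × 1.38×10⁻²³ × 290 × 5.00×10¹ × 1.09×10⁷ = 8.72×10⁻¹² V²
V_n = √(8.72×10⁻¹²) = 2.95×10⁻⁶ V = 2.95 µV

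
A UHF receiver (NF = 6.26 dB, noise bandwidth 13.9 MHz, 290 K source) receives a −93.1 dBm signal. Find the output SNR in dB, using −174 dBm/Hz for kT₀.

Noise floor: N = −174 + 10 log₁₀(B) + NF
10 log₁₀(1.39×10⁷) = 71.43 dB
N = −174 + 71.43 + 6.26 = −96.31 dBm
SNR = P_sig − N = −93.1 − (−96.31) = 3.21 dB → 3.2 dB

3.2 dB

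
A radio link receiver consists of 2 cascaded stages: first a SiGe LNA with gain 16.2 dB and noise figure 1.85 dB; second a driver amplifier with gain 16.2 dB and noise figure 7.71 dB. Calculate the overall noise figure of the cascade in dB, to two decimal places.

Convert to linear (a loss of L dB is a gain of −L dB): F_i = 10^(NF_i/10), G_i = 10^(G_i,dB/10)
  Stage 1: F_1 = 10^(1.85/10) = 1.531, G_1 = 10^(16.2/10) = 41.69
  Stage 2: F_2 = 10^(7.71/10) = 5.902, G_2 = 10^(16.2/10) = 41.69
Friis cascade:
  F = 1.531 + (5.902 − 1)/41.69 = 1.649
NF = 10 log₁₀(1.649) = 2.17 dB

2.17 dB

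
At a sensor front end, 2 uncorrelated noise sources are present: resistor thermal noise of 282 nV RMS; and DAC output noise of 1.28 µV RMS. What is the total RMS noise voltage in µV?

1.31 µV

Uncorrelated sources add in power (mean-square): V_tot = √(ΣV_i²)
V_tot = √[(2.82×10⁻⁷)² + (1.28×10⁻⁶)²] = 1.31×10⁻⁶ V = 1.31 µV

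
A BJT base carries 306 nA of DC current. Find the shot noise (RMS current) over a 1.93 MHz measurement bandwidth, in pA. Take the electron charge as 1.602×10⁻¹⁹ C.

435 pA

I_n = √(2qI·B)
2qI·B = 2 × 1.602×10⁻¹⁹ × 3.06×10⁻⁷ × 1.93×10⁶ = 1.89×10⁻¹⁹ A²
I_n = √(1.89×10⁻¹⁹) = 4.35×10⁻¹⁰ A = 435 pA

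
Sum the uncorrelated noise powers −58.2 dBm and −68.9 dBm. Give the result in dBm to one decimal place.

−57.8 dBm

Convert to linear, add, convert back:
P₁ = 1.51×10⁻⁹ W, P₂ = 1.29×10⁻¹⁰ W
P_tot = 1.64×10⁻⁹ W → 10 log₁₀(P_tot / 10⁻³) = −57.8 dBm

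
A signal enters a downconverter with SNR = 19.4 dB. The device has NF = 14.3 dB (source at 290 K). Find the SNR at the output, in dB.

5.1 dB

By definition F = SNR_in/SNR_out, so in dB: SNR_out = SNR_in − NF
SNR_out = 19.4 − 14.3 = 5.1 dB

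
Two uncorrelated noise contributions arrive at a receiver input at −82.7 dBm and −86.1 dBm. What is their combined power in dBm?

−81.1 dBm

Convert to linear, add, convert back:
P₁ = 5.37×10⁻¹² W, P₂ = 2.45×10⁻¹² W
P_tot = 7.83×10⁻¹² W → 10 log₁₀(P_tot / 10⁻³) = −81.1 dBm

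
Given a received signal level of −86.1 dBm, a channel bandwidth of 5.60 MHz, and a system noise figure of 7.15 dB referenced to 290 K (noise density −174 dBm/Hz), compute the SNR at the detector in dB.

Noise floor: N = −174 + 10 log₁₀(B) + NF
10 log₁₀(5.60×10⁶) = 67.48 dB
N = −174 + 67.48 + 7.15 = −99.37 dBm
SNR = P_sig − N = −86.1 − (−99.37) = 13.27 dB → 13.3 dB

13.3 dB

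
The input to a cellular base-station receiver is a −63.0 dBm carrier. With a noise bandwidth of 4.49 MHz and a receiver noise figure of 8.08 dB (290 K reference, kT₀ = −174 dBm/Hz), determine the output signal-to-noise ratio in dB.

Noise floor: N = −174 + 10 log₁₀(B) + NF
10 log₁₀(4.49×10⁶) = 66.52 dB
N = −174 + 66.52 + 8.08 = −99.40 dBm
SNR = P_sig − N = −63.0 − (−99.40) = 36.40 dB → 36.4 dB

36.4 dB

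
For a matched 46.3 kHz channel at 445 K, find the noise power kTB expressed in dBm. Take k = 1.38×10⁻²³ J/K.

P_n = kTB = 1.38×10⁻²³ × 445 × 4.63×10⁴ = 2.84×10⁻¹⁶ W
In dBm: 10 log₁₀(2.84×10⁻¹⁶ / 10⁻³) = −125.5 dBm

−125.5 dBm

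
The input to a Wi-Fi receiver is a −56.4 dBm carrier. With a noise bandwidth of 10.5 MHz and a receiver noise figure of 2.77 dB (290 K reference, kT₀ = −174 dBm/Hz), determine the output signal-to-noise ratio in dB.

Noise floor: N = −174 + 10 log₁₀(B) + NF
10 log₁₀(1.05×10⁷) = 70.21 dB
N = −174 + 70.21 + 2.77 = −101.02 dBm
SNR = P_sig − N = −56.4 − (−101.02) = 44.62 dB → 44.6 dB

44.6 dB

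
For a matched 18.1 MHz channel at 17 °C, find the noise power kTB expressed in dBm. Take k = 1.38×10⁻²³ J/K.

−101.4 dBm

T = 17 °C + 273.15 = 290.15 K
P_n = kTB = 1.38×10⁻²³ × 290.15 × 1.81×10⁷ = 7.25×10⁻¹⁴ W
In dBm: 10 log₁₀(7.25×10⁻¹⁴ / 10⁻³) = −101.4 dBm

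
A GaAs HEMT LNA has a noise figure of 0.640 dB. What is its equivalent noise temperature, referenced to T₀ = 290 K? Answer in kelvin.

F = 10^(0.640/10) = 1.15878
T_e = (F − 1)·T₀ = (1.15878 − 1) × 290 = 46.0 K

46.0 K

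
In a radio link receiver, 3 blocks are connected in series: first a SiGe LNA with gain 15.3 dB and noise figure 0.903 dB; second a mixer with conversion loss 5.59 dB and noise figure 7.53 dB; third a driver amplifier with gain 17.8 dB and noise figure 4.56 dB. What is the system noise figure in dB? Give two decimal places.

Convert to linear (a loss of L dB is a gain of −L dB): F_i = 10^(NF_i/10), G_i = 10^(G_i,dB/10)
  Stage 1: F_1 = 10^(0.903/10) = 1.231, G_1 = 10^(15.3/10) = 33.88
  Stage 2: F_2 = 10^(7.53/10) = 5.662, G_2 = 10^(−5.59/10) = 0.2761
  Stage 3: F_3 = 10^(4.56/10) = 2.858, G_3 = 10^(17.8/10) = 60.26
Friis cascade:
  F = 1.231 + (5.662 − 1)/33.88 + (2.858 − 1)/9.354 = 1.567
NF = 10 log₁₀(1.567) = 1.95 dB

1.95 dB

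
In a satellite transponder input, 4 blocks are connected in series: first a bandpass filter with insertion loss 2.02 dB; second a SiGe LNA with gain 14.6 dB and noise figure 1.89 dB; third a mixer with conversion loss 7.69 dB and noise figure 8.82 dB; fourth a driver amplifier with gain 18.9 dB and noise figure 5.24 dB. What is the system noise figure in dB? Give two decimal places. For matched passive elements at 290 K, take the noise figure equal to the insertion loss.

5.55 dB

Convert to linear (a loss of L dB is a gain of −L dB): F_i = 10^(NF_i/10), G_i = 10^(G_i,dB/10)
  Stage 1: F_1 = 10^(2.02/10) = 1.592, G_1 = 10^(−2.02/10) = 0.6281
  Stage 2: F_2 = 10^(1.89/10) = 1.545, G_2 = 10^(14.6/10) = 28.84
  Stage 3: F_3 = 10^(8.82/10) = 7.621, G_3 = 10^(−7.69/10) = 0.1702
  Stage 4: F_4 = 10^(5.24/10) = 3.342, G_4 = 10^(18.9/10) = 77.62
Friis cascade:
  F = 1.592 + (1.545 − 1)/0.6281 + (7.621 − 1)/18.11 + (3.342 − 1)/3.083 = 3.585
NF = 10 log₁₀(3.585) = 5.55 dB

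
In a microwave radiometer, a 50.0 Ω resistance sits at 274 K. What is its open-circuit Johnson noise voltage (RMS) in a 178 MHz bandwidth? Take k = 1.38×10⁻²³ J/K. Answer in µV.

V_n = √(4kTRB)
4kTRB = 4 × 1.38×10⁻²³ × 274 × 5.00×10¹ × 1.78×10⁸ = 1.35×10⁻¹⁰ V²
V_n = √(1.35×10⁻¹⁰) = 1.16×10⁻⁵ V = 11.6 µV

11.6 µV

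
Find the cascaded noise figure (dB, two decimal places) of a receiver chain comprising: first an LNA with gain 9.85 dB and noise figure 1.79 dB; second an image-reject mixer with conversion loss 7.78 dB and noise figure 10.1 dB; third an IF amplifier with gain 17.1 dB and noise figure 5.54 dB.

6.09 dB

Convert to linear (a loss of L dB is a gain of −L dB): F_i = 10^(NF_i/10), G_i = 10^(G_i,dB/10)
  Stage 1: F_1 = 10^(1.79/10) = 1.510, G_1 = 10^(9.85/10) = 9.661
  Stage 2: F_2 = 10^(10.1/10) = 10.23, G_2 = 10^(−7.78/10) = 0.1667
  Stage 3: F_3 = 10^(5.54/10) = 3.581, G_3 = 10^(17.1/10) = 51.29
Friis cascade:
  F = 1.510 + (10.23 − 1)/9.661 + (3.581 − 1)/1.611 = 4.068
NF = 10 log₁₀(4.068) = 6.09 dB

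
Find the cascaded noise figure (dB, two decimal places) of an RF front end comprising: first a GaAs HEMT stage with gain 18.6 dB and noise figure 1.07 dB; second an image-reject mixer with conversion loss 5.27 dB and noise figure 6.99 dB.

1.25 dB

Convert to linear (a loss of L dB is a gain of −L dB): F_i = 10^(NF_i/10), G_i = 10^(G_i,dB/10)
  Stage 1: F_1 = 10^(1.07/10) = 1.279, G_1 = 10^(18.6/10) = 72.44
  Stage 2: F_2 = 10^(6.99/10) = 5.000, G_2 = 10^(−5.27/10) = 0.2972
Friis cascade:
  F = 1.279 + (5.000 − 1)/72.44 = 1.335
NF = 10 log₁₀(1.335) = 1.25 dB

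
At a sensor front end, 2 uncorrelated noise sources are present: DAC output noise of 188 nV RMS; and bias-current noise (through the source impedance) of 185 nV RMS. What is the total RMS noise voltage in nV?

264 nV

Uncorrelated sources add in power (mean-square): V_tot = √(ΣV_i²)
V_tot = √[(1.88×10⁻⁷)² + (1.85×10⁻⁷)²] = 2.64×10⁻⁷ V = 264 nV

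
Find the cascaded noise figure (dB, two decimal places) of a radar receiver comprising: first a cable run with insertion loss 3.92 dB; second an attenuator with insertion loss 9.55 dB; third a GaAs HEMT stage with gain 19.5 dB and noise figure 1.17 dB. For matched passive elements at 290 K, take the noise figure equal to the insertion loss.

14.64 dB

Convert to linear (a loss of L dB is a gain of −L dB): F_i = 10^(NF_i/10), G_i = 10^(G_i,dB/10)
  Stage 1: F_1 = 10^(3.92/10) = 2.466, G_1 = 10^(−3.92/10) = 0.4055
  Stage 2: F_2 = 10^(9.55/10) = 9.016, G_2 = 10^(−9.55/10) = 0.1109
  Stage 3: F_3 = 10^(1.17/10) = 1.309, G_3 = 10^(19.5/10) = 89.13
Friis cascade:
  F = 2.466 + (9.016 − 1)/0.4055 + (1.309 − 1)/0.04498 = 29.11
NF = 10 log₁₀(29.11) = 14.64 dB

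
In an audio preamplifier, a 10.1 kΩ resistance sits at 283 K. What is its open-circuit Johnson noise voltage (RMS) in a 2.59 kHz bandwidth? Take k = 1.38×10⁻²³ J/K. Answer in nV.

639 nV

V_n = √(4kTRB)
4kTRB = 4 × 1.38×10⁻²³ × 283 × 1.01×10⁴ × 2.59×10³ = 4.09×10⁻¹³ V²
V_n = √(4.09×10⁻¹³) = 6.39×10⁻⁷ V = 639 nV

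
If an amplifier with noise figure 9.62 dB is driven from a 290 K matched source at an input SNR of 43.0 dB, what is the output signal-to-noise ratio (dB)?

33.38 dB

By definition F = SNR_in/SNR_out, so in dB: SNR_out = SNR_in − NF
SNR_out = 43.0 − 9.62 = 33.38 dB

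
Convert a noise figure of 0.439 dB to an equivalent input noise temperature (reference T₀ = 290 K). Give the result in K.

30.8 K

F = 10^(0.439/10) = 1.10637
T_e = (F − 1)·T₀ = (1.10637 − 1) × 290 = 30.8 K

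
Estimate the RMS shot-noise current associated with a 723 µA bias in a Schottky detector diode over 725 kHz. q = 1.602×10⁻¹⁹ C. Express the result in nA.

13.0 nA

I_n = √(2qI·B)
2qI·B = 2 × 1.602×10⁻¹⁹ × 7.23×10⁻⁴ × 7.25×10⁵ = 1.68×10⁻¹⁶ A²
I_n = √(1.68×10⁻¹⁶) = 1.30×10⁻⁸ A = 13.0 nA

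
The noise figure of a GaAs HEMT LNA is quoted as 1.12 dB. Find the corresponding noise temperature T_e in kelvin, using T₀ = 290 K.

85.3 K

F = 10^(1.12/10) = 1.2942
T_e = (F − 1)·T₀ = (1.2942 − 1) × 290 = 85.3 K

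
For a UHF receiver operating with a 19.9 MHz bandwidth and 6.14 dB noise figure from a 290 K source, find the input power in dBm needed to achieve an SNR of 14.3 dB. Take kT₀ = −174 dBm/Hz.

−80.6 dBm

Sensitivity = −174 + 10 log₁₀(B) + NF + SNR_min
= −174 + 72.99 + 6.14 + 14.3
= −80.57 dBm → −80.6 dBm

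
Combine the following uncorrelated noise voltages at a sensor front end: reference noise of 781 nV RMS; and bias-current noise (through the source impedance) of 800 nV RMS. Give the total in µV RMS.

Uncorrelated sources add in power (mean-square): V_tot = √(ΣV_i²)
V_tot = √[(7.81×10⁻⁷)² + (8.00×10⁻⁷)²] = 1.12×10⁻⁶ V = 1.12 µV

1.12 µV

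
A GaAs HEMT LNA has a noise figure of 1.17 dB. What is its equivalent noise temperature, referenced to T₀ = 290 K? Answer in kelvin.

89.7 K

F = 10^(1.17/10) = 1.30918
T_e = (F − 1)·T₀ = (1.30918 − 1) × 290 = 89.7 K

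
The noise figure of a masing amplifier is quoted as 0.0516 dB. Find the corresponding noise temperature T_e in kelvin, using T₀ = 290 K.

3.47 K

F = 10^(0.0516/10) = 1.01195
T_e = (F − 1)·T₀ = (1.01195 − 1) × 290 = 3.47 K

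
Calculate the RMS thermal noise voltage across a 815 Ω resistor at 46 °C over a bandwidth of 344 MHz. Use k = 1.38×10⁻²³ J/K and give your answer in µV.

T = 46 °C + 273.15 = 319.15 K
V_n = √(4kTRB)
4kTRB = 4 × 1.38×10⁻²³ × 319.15 × 8.15×10² × 3.44×10⁸ = 4.94×10⁻⁹ V²
V_n = √(4.94×10⁻⁹) = 7.03×10⁻⁵ V = 70.3 µV

70.3 µV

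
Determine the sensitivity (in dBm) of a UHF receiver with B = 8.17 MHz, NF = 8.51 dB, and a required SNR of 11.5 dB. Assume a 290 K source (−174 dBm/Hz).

−84.9 dBm

Sensitivity = −174 + 10 log₁₀(B) + NF + SNR_min
= −174 + 69.12 + 8.51 + 11.5
= −84.87 dBm → −84.9 dBm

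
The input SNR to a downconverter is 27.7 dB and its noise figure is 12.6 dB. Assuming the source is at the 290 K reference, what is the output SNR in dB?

15.1 dB

By definition F = SNR_in/SNR_out, so in dB: SNR_out = SNR_in − NF
SNR_out = 27.7 − 12.6 = 15.1 dB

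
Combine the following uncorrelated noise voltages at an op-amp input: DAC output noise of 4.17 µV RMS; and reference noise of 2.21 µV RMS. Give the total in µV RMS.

4.72 µV

Uncorrelated sources add in power (mean-square): V_tot = √(ΣV_i²)
V_tot = √[(4.17×10⁻⁶)² + (2.21×10⁻⁶)²] = 4.72×10⁻⁶ V = 4.72 µV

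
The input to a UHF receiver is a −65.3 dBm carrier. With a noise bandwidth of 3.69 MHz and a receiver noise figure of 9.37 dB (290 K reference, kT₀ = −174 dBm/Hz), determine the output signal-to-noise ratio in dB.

Noise floor: N = −174 + 10 log₁₀(B) + NF
10 log₁₀(3.69×10⁶) = 65.67 dB
N = −174 + 65.67 + 9.37 = −98.96 dBm
SNR = P_sig − N = −65.3 − (−98.96) = 33.66 dB → 33.7 dB

33.7 dB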